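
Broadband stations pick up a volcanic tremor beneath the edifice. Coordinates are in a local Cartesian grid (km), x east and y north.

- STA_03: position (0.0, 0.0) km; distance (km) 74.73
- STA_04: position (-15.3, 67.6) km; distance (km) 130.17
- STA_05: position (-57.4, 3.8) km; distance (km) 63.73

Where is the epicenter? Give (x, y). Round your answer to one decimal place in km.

Circle about each station: x² + y² = 74.73²; (x + 15.3)² + (y − 67.6)² = 130.17²; (x + 57.4)² + (y − 3.8)² = 63.73².
Subtracting pairs of circle equations eliminates x²+y² and gives linear equations (the radical axes):
-30.6 x + 135.2 y = -6555.81
-114.8 x + 7.6 y = 4832.26
Solving the 2×2 system: x ≈ -46.0, y ≈ -58.9 km.
Check against STA_03 (with the unrounded x, y): √(x²+y²) = 74.73 ≈ 74.73 km. ✓

x ≈ -46.0 km, y ≈ -58.9 km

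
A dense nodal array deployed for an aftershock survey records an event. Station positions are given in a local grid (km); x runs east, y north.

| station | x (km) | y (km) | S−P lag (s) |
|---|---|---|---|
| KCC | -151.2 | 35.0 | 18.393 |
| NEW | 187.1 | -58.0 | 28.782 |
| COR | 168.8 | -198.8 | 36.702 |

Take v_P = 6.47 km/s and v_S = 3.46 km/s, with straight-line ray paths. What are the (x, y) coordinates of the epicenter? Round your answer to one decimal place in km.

-19.2 km east, -0.9 km north

Distance from S−P lag: d = Δt · v_P v_S / (v_P − v_S) = Δt · (6.47·3.46)/(6.47−3.46) ≈ 7.4373·Δt.
So d_KCC = 136.79, d_NEW = 214.06, d_COR = 272.96 km.
Circle about each station: (x + 151.2)² + (y − 35.0)² = 136.79²; (x − 187.1)² + (y + 58.0)² = 214.06²; (x − 168.8)² + (y + 198.8)² = 272.96².
Subtracting the KCC equation from the NEW and COR equations removes the quadratic terms:
676.6 x − 186.0 y = -12826.21
640.0 x − 467.6 y = -11867.22
Solving the 2×2 system: x ≈ -19.2, y ≈ -0.9 km.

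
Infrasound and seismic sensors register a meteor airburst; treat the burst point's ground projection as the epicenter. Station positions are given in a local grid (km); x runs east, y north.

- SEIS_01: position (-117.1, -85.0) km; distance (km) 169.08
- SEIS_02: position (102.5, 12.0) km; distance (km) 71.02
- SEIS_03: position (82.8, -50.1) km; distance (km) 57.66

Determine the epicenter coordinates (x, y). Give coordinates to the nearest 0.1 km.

x ≈ 36.9 km, y ≈ -15.2 km

Circle about each station: (x + 117.1)² + (y + 85.0)² = 169.08²; (x − 102.5)² + (y − 12.0)² = 71.02²; (x − 82.8)² + (y + 50.1)² = 57.66².
Subtracting the SEIS_01 equation from the SEIS_02 and SEIS_03 equations removes the quadratic terms:
439.2 x + 194.0 y = 13257.05
399.8 x + 69.8 y = 13691.81
Solving the 2×2 system: x ≈ 36.9, y ≈ -15.2 km.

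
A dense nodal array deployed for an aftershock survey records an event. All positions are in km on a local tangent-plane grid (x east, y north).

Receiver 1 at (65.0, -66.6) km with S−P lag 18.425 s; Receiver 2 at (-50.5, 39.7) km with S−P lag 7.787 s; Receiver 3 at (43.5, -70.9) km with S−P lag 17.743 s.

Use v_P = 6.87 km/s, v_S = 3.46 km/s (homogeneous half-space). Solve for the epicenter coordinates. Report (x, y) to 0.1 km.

x ≈ 3.4 km, y ≈ 46.1 km

Distance from S−P lag: d = Δt · v_P v_S / (v_P − v_S) = Δt · (6.87·3.46)/(6.87−3.46) ≈ 6.9707·Δt.
So d_Receiver 1 = 128.44, d_Receiver 2 = 54.28, d_Receiver 3 = 123.68 km.
Circle about each station: (x − 65.0)² + (y + 66.6)² = 128.44²; (x + 50.5)² + (y − 39.7)² = 54.28²; (x − 43.5)² + (y + 70.9)² = 123.68².
Subtracting pairs of circle equations eliminates x²+y² and gives linear equations (the radical axes):
-231.0 x + 212.6 y = 9016.30
-43.0 x − 8.6 y = -541.41
Solving the 2×2 system: x ≈ 3.4, y ≈ 46.1 km.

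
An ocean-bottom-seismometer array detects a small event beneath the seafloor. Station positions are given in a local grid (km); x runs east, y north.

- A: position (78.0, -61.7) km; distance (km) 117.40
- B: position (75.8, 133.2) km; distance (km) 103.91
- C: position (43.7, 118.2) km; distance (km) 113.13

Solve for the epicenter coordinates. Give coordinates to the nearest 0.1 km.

(129.1, 44.0)

Circle about each station: (x − 78.0)² + (y + 61.7)² = 117.40²; (x − 75.8)² + (y − 133.2)² = 103.91²; (x − 43.7)² + (y − 118.2)² = 113.13².
Subtracting pairs of circle equations eliminates x²+y² and gives linear equations (the radical axes):
-4.4 x + 389.8 y = 16582.46
-68.6 x + 359.8 y = 6974.40
Solving the 2×2 system: x ≈ 129.1, y ≈ 44.0 km.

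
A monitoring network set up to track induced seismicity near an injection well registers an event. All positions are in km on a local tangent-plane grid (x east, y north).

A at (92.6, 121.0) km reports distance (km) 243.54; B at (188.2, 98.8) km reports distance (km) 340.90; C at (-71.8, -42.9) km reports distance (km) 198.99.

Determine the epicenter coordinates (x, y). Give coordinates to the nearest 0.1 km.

Circle about each station: (x − 92.6)² + (y − 121.0)² = 243.54²; (x − 188.2)² + (y − 98.8)² = 340.90²; (x + 71.8)² + (y + 42.9)² = 198.99².
Subtracting pairs of circle equations eliminates x²+y² and gives linear equations (the radical axes):
191.2 x − 44.4 y = -34936.16
-328.8 x − 327.8 y = 3494.60
Solving the 2×2 system: x ≈ -150.2, y ≈ 140.0 km.

(-150.2, 140.0)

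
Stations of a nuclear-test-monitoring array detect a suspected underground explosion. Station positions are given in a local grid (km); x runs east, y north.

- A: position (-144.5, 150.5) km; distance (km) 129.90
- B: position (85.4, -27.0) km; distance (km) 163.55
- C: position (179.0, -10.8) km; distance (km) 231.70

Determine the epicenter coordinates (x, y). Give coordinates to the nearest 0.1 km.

Circle about each station: (x + 144.5)² + (y − 150.5)² = 129.90²; (x − 85.4)² + (y + 27.0)² = 163.55²; (x − 179.0)² + (y + 10.8)² = 231.70².
Subtracting pairs of circle equations eliminates x²+y² and gives linear equations (the radical axes):
459.8 x − 355.0 y = -45382.93
647.0 x − 322.6 y = -48183.74
Solving the 2×2 system: x ≈ -30.3, y ≈ 88.6 km.
Check against A (with the unrounded x, y): √((x + 144.5)²+(y − 150.5)²) = 129.90 ≈ 129.90 km. ✓

-30.3 km east, 88.6 km north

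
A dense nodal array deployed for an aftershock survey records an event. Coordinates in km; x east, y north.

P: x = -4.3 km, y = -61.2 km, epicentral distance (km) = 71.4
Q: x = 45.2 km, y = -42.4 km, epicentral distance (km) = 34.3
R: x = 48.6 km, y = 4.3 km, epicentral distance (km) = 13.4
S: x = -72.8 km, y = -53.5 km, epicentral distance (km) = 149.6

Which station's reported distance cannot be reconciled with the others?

S

Solve using three stations at a time. Using P, Q, R (subtract circle equations pairwise → linear system) gives (x, y) ≈ (43.5, -8.1).
Distances from that point to each station vs reported:
  P: calculated 71.4 vs reported 71.4 → residual 0.0 km
  Q: calculated 34.3 vs reported 34.3 → residual 0.0 km
  R: calculated 13.4 vs reported 13.4 → residual 0.0 km
  S: calculated 124.8 vs reported 149.6 → residual 24.8 km
P, Q, R are mutually consistent (residuals ≈ 0); S is off by 24.8 km.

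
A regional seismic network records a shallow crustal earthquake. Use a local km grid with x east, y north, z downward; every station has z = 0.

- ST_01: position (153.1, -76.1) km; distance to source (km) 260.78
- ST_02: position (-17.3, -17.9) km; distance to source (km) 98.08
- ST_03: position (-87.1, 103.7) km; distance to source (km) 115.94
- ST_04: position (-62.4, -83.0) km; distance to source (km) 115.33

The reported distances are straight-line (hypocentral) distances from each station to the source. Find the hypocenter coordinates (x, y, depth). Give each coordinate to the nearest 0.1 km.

x ≈ -84.4 km, y ≈ 8.7 km, depth ≈ 66.4 km

Each station gives a sphere (x−x_i)² + (y−y_i)² + z² = d_i² (stations at z=0).
Subtracting the ST_01 sphere from ST_02 and ST_03: z² cancels, leaving linear equations in x and y:
-340.8 x + 116.4 y = 29775.40
-480.4 x + 359.6 y = 43673.40
Solving: x ≈ -84.397, y ≈ 8.701 km (keep extra digits for the depth step; rounded: -84.4, 8.7).
Then from the ST_01 sphere: z² = 260.78² − (x − 153.1)² − (y + 76.1)² with x = -84.397, y = 8.701, so z ≈ 66.409 ≈ 66.4 km.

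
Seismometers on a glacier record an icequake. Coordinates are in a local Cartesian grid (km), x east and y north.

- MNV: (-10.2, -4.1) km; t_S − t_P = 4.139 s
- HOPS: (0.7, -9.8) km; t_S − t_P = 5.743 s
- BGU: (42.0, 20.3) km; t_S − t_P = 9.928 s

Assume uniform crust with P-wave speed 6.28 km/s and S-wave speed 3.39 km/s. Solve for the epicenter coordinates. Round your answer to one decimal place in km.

x ≈ -31.1 km, y ≈ 18.1 km

Distance from S−P lag: d = Δt · v_P v_S / (v_P − v_S) = Δt · (6.28·3.39)/(6.28−3.39) ≈ 7.3665·Δt.
So d_MNV = 30.49, d_HOPS = 42.31, d_BGU = 73.13 km.
Circle about each station: (x + 10.2)² + (y + 4.1)² = 30.49²; (x − 0.7)² + (y + 9.8)² = 42.31²; (x − 42.0)² + (y − 20.3)² = 73.13².
Subtracting the MNV equation from the HOPS and BGU equations removes the quadratic terms:
21.8 x − 11.4 y = -884.82
104.4 x + 48.8 y = -2363.12
Solving the 2×2 system: x ≈ -31.1, y ≈ 18.1 km.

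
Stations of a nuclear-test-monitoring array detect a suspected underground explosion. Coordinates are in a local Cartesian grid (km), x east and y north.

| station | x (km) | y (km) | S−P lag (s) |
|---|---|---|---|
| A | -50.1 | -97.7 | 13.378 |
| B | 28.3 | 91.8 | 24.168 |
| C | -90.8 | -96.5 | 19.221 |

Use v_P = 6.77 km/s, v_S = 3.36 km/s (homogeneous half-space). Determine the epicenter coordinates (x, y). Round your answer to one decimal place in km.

Distance from S−P lag: d = Δt · v_P v_S / (v_P − v_S) = Δt · (6.77·3.36)/(6.77−3.36) ≈ 6.6707·Δt.
So d_A = 89.24, d_B = 161.22, d_C = 128.22 km.
Circle about each station: (x + 50.1)² + (y + 97.7)² = 89.24²; (x − 28.3)² + (y − 91.8)² = 161.22²; (x + 90.8)² + (y + 96.5)² = 128.22².
Subtracting pairs of circle equations eliminates x²+y² and gives linear equations (the radical axes):
156.8 x + 379.0 y = -20855.28
-81.4 x + 2.4 y = -2975.00
Solving the 2×2 system: x ≈ 34.5, y ≈ -69.3 km.
Check against A (with the unrounded x, y): √((x + 50.1)²+(y + 97.7)²) = 89.24 ≈ 89.24 km. ✓

(34.5, -69.3)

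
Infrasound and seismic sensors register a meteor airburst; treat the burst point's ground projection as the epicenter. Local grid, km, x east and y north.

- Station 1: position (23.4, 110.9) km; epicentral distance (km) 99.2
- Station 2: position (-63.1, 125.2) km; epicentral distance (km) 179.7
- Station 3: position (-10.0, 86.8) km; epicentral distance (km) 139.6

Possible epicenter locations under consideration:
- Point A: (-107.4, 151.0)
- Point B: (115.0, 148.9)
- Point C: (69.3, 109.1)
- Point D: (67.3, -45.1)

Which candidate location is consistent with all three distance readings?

Point B

For each candidate, compare |candidate − station| to the reported distance:
Point A: residuals Station 1 37.6, Station 2 128.4, Station 3 22.9 → max 128.4 km
Point B: residuals Station 1 0.0, Station 2 0.0, Station 3 0.0 → max 0.0 km
Point C: residuals Station 1 53.3, Station 2 46.3, Station 3 57.2 → max 57.2 km
Point D: residuals Station 1 62.9, Station 2 34.8, Station 3 13.3 → max 62.9 km
Only Point B has all residuals ≈ 0.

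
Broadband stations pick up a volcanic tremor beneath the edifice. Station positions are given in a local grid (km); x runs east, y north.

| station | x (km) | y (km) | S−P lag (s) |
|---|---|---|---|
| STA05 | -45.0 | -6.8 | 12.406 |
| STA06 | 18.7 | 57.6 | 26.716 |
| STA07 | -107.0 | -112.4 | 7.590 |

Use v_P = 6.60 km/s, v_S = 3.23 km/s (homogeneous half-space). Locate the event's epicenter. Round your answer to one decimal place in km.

(-97.2, -65.4)

Distance from S−P lag: d = Δt · v_P v_S / (v_P − v_S) = Δt · (6.60·3.23)/(6.60−3.23) ≈ 6.3258·Δt.
So d_STA05 = 78.48, d_STA06 = 169.00, d_STA07 = 48.01 km.
Circle about each station: (x + 45.0)² + (y + 6.8)² = 78.48²; (x − 18.7)² + (y − 57.6)² = 169.00²; (x + 107.0)² + (y + 112.4)² = 48.01².
Subtracting pairs of circle equations eliminates x²+y² and gives linear equations (the radical axes):
127.4 x + 128.8 y = -20805.68
-124.0 x − 211.2 y = 25865.67
Solving the 2×2 system: x ≈ -97.2, y ≈ -65.4 km.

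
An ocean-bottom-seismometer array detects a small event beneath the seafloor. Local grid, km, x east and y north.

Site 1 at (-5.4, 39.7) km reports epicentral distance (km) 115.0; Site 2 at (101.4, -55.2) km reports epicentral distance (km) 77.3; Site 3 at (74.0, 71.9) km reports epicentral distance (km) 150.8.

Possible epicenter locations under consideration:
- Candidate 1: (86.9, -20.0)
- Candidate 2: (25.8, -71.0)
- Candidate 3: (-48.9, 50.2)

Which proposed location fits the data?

For each candidate, compare |candidate − station| to the reported distance:
Candidate 1: residuals Site 1 5.1, Site 2 39.2, Site 3 58.0 → max 58.0 km
Candidate 2: residuals Site 1 0.0, Site 2 0.1, Site 3 0.0 → max 0.1 km
Candidate 3: residuals Site 1 70.3, Site 2 106.3, Site 3 26.0 → max 106.3 km
Only Candidate 2 has all residuals ≈ 0.

Candidate 2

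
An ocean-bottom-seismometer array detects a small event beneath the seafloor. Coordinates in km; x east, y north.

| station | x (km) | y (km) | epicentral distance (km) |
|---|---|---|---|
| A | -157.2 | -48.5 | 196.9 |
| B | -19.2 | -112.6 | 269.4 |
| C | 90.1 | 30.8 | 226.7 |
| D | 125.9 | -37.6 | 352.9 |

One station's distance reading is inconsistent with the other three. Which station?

D

Solve using three stations at a time. Using A, B, C (subtract circle equations pairwise → linear system) gives (x, y) ≈ (-107.4, 141.8).
Distances from that point to each station vs reported:
  A: calculated 196.7 vs reported 196.9 → residual 0.2 km
  B: calculated 269.3 vs reported 269.4 → residual 0.1 km
  C: calculated 226.6 vs reported 226.7 → residual 0.1 km
  D: calculated 294.3 vs reported 352.9 → residual 58.6 km
A, B, C are mutually consistent (residuals ≈ 0); D is off by 58.6 km.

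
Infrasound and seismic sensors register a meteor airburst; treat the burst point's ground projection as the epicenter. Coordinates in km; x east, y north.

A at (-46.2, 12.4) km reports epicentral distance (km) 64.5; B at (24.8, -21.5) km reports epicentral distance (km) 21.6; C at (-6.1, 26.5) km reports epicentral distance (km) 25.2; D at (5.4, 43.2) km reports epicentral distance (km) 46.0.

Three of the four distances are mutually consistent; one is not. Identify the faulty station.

Solve using three stations at a time. Using A, B, D (subtract circle equations pairwise → linear system) gives (x, y) ≈ (16.8, -1.4).
Distances from that point to each station vs reported:
  A: calculated 64.5 vs reported 64.5 → residual 0.0 km
  B: calculated 21.6 vs reported 21.6 → residual 0.0 km
  C: calculated 36.1 vs reported 25.2 → residual 10.9 km
  D: calculated 46.0 vs reported 46.0 → residual 0.0 km
A, B, D are mutually consistent (residuals ≈ 0); C is off by 10.9 km.

C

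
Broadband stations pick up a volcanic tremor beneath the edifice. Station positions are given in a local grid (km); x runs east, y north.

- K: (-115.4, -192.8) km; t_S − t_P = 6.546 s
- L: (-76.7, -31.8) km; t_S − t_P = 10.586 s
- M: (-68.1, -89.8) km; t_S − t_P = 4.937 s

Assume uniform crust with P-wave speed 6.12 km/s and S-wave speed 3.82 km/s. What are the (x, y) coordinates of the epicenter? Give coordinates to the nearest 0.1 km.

Distance from S−P lag: d = Δt · v_P v_S / (v_P − v_S) = Δt · (6.12·3.82)/(6.12−3.82) ≈ 10.1645·Δt.
So d_K = 66.54, d_L = 107.60, d_M = 50.18 km.
Circle about each station: (x + 115.4)² + (y + 192.8)² = 66.54²; (x + 76.7)² + (y + 31.8)² = 107.60²; (x + 68.1)² + (y + 89.8)² = 50.18².
Subtracting the K equation from the L and M equations removes the quadratic terms:
77.4 x + 322.0 y = -50745.06
94.6 x + 206.0 y = -35877.81
Solving the 2×2 system: x ≈ -75.7, y ≈ -139.4 km.
Check against K (with the unrounded x, y): √((x + 115.4)²+(y + 192.8)²) = 66.54 ≈ 66.54 km. ✓

(-75.7, -139.4)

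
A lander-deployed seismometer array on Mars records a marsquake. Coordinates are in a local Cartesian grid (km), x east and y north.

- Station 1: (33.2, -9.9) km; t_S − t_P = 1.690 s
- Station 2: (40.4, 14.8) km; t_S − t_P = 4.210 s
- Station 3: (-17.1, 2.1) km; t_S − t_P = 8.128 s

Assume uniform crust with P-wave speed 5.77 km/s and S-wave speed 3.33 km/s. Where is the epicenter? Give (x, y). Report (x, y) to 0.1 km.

x ≈ 43.6 km, y ≈ -18.2 km

Distance from S−P lag: d = Δt · v_P v_S / (v_P − v_S) = Δt · (5.77·3.33)/(5.77−3.33) ≈ 7.8746·Δt.
So d_Station 1 = 13.31, d_Station 2 = 33.15, d_Station 3 = 64.01 km.
Circle about each station: (x − 33.2)² + (y + 9.9)² = 13.31²; (x − 40.4)² + (y − 14.8)² = 33.15²; (x + 17.1)² + (y − 2.1)² = 64.01².
Subtracting pairs of circle equations eliminates x²+y² and gives linear equations (the radical axes):
14.4 x + 49.4 y = -270.82
-100.6 x + 24.0 y = -4823.55
Solving the 2×2 system: x ≈ 43.6, y ≈ -18.2 km.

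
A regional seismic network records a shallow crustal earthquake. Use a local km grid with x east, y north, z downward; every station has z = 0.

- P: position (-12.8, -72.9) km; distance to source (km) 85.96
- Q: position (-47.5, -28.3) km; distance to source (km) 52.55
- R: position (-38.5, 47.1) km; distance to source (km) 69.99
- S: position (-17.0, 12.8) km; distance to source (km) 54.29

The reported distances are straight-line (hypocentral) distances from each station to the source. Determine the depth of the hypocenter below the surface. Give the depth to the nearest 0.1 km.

Each station gives a sphere (x−x_i)² + (y−y_i)² + z² = d_i² (stations at z=0).
Subtracting the P sphere from Q and R: z² cancels, leaving linear equations in x and y:
-69.4 x + 89.2 y = 2206.51
-51.4 x + 240.0 y = 712.93
Solving: x ≈ -38.602, y ≈ -5.297 km (keep extra digits for the depth step; rounded: -38.6, -5.3).
Then from the P sphere: z² = 85.96² − (x + 12.8)² − (y + 72.9)² with x = -38.602, y = -5.297, so z ≈ 46.403 ≈ 46.4 km.

z ≈ 46.4 km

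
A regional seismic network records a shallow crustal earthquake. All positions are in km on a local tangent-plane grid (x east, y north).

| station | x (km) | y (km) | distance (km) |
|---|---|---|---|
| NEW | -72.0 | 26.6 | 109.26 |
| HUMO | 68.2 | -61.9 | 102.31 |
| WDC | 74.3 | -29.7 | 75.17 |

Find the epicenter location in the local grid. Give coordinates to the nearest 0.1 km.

Circle about each station: (x + 72.0)² + (y − 26.6)² = 109.26²; (x − 68.2)² + (y + 61.9)² = 102.31²; (x − 74.3)² + (y + 29.7)² = 75.17².
Subtracting the NEW equation from the HUMO and WDC equations removes the quadratic terms:
280.4 x − 177.0 y = 4061.70
292.6 x − 112.6 y = 6798.24
Solving the 2×2 system: x ≈ 36.9, y ≈ 35.5 km.

x ≈ 36.9 km, y ≈ 35.5 km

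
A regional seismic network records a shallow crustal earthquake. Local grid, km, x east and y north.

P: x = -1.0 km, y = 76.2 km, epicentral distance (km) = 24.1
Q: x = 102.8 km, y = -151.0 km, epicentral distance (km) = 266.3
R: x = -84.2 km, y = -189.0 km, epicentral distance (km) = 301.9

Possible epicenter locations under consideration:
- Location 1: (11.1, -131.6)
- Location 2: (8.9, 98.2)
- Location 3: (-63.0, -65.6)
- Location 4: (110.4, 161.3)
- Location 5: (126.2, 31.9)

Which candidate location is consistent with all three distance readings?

For each candidate, compare |candidate − station| to the reported distance:
Location 1: residuals P 184.1, Q 172.6, R 190.6 → max 190.6 km
Location 2: residuals P 0.0, Q 0.0, R 0.0 → max 0.0 km
Location 3: residuals P 130.7, Q 79.8, R 176.7 → max 176.7 km
Location 4: residuals P 116.1, Q 46.1, R 98.8 → max 116.1 km
Location 5: residuals P 110.6, Q 81.9, R 3.2 → max 110.6 km
Only Location 2 has all residuals ≈ 0.

Location 2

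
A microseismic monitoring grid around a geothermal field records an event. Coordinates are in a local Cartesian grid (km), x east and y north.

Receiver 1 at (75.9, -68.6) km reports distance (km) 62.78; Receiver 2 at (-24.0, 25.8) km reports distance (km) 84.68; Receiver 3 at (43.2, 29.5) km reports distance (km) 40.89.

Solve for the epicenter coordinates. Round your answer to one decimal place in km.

Circle about each station: (x − 75.9)² + (y + 68.6)² = 62.78²; (x + 24.0)² + (y − 25.8)² = 84.68²; (x − 43.2)² + (y − 29.5)² = 40.89².
Subtracting the Receiver 1 equation from the Receiver 2 and Receiver 3 equations removes the quadratic terms:
-199.8 x + 188.8 y = -12454.50
-65.4 x + 196.2 y = -5460.94
Solving the 2×2 system: x ≈ 52.6, y ≈ -10.3 km.

52.6 km east, -10.3 km north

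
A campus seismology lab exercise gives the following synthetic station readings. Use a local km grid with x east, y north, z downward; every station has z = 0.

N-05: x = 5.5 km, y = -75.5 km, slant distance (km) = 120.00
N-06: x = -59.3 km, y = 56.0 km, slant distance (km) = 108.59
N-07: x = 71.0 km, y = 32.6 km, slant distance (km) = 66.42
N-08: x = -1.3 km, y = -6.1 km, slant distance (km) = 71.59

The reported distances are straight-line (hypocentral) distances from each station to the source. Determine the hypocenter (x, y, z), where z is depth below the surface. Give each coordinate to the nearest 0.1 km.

Each station gives a sphere (x−x_i)² + (y−y_i)² + z² = d_i² (stations at z=0).
Subtracting the N-05 sphere from N-06 and N-07: z² cancels, leaving linear equations in x and y:
-129.6 x + 263.0 y = 3530.20
131.0 x + 216.2 y = 10361.64
Solving: x ≈ 31.404, y ≈ 28.898 km (keep extra digits for the depth step; rounded: 31.4, 28.9).
Then from the N-05 sphere: z² = 120.00² − (x − 5.5)² − (y + 75.5)² with x = 31.404, y = 28.898, so z ≈ 53.198 ≈ 53.2 km.

(31.4, 28.9, 53.2)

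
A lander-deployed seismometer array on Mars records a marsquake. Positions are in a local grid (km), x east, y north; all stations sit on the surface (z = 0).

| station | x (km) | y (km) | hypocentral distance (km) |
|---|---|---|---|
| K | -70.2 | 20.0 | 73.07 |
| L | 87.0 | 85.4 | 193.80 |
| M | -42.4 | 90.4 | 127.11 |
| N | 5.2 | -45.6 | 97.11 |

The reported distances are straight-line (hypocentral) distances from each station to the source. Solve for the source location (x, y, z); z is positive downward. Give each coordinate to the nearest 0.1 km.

Each station gives a sphere (x−x_i)² + (y−y_i)² + z² = d_i² (stations at z=0).
Subtracting the K sphere from L and M: z² cancels, leaving linear equations in x and y:
314.4 x + 130.8 y = -22685.10
55.6 x + 140.8 y = -6175.85
Solving: x ≈ -64.502, y ≈ -18.392 km (keep extra digits for the depth step; rounded: -64.5, -18.4).
Then from the K sphere: z² = 73.07² − (x + 70.2)² − (y − 20.0)² with x = -64.502, y = -18.392, so z ≈ 61.910 ≈ 61.9 km.

(-64.5, -18.4, 61.9)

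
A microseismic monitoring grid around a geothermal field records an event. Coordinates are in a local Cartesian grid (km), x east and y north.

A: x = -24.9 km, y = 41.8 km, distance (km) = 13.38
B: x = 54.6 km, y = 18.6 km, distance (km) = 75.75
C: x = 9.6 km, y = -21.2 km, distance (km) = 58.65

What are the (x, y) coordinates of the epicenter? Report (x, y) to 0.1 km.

Circle about each station: (x + 24.9)² + (y − 41.8)² = 13.38²; (x − 54.6)² + (y − 18.6)² = 75.75²; (x − 9.6)² + (y + 21.2)² = 58.65².
Subtracting the A equation from the B and C equations removes the quadratic terms:
159.0 x − 46.4 y = -4599.17
69.0 x − 126.0 y = -5086.45
Solving the 2×2 system: x ≈ -20.4, y ≈ 29.2 km.
Check against A (with the unrounded x, y): √((x + 24.9)²+(y − 41.8)²) = 13.38 ≈ 13.38 km. ✓

x ≈ -20.4 km, y ≈ 29.2 km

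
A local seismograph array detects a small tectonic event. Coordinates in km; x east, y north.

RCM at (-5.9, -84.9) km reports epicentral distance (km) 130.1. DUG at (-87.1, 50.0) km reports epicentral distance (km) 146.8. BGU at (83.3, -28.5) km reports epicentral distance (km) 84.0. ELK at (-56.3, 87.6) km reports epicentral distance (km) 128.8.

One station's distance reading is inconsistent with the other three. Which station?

BGU

Solve using three stations at a time. Using RCM, DUG, ELK (subtract circle equations pairwise → linear system) gives (x, y) ≈ (58.1, 28.4).
Distances from that point to each station vs reported:
  RCM: calculated 130.2 vs reported 130.1 → residual 0.1 km
  DUG: calculated 146.8 vs reported 146.8 → residual 0.0 km
  BGU: calculated 62.2 vs reported 84.0 → residual 21.8 km
  ELK: calculated 128.9 vs reported 128.8 → residual 0.1 km
RCM, DUG, ELK are mutually consistent (residuals ≈ 0); BGU is off by 21.8 km.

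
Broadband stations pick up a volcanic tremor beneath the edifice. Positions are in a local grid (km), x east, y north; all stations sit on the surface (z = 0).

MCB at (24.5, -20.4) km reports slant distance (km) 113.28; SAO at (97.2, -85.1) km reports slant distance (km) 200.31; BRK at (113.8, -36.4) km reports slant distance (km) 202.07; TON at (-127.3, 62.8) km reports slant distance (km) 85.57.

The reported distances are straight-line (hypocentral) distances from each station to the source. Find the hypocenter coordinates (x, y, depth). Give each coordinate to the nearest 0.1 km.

Each station gives a sphere (x−x_i)² + (y−y_i)² + z² = d_i² (stations at z=0).
Subtracting the MCB sphere from SAO and BRK: z² cancels, leaving linear equations in x and y:
145.4 x − 129.4 y = -11618.30
178.6 x − 32.0 y = -14740.94
Solving: x ≈ -83.199, y ≈ -3.701 km (keep extra digits for the depth step; rounded: -83.2, -3.7).
Then from the MCB sphere: z² = 113.28² − (x − 24.5)² − (y + 20.4)² with x = -83.199, y = -3.701, so z ≈ 30.894 ≈ 30.9 km.

x ≈ -83.2 km, y ≈ -3.7 km, depth ≈ 30.9 km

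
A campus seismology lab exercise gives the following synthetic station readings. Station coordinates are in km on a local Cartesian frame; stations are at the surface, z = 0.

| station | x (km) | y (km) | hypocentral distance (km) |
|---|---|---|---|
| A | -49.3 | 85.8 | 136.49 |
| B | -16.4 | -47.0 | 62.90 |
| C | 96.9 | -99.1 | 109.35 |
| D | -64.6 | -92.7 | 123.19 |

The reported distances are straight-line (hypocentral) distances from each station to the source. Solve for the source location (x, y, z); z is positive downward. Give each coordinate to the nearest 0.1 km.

x ≈ 29.1 km, y ≈ -20.5 km, depth ≈ 34.4 km

Each station gives a sphere (x−x_i)² + (y−y_i)² + z² = d_i² (stations at z=0).
Subtracting the A sphere from B and C: z² cancels, leaving linear equations in x and y:
65.8 x − 265.6 y = 7358.94
292.4 x − 369.8 y = 16090.39
Solving: x ≈ 29.108, y ≈ -20.496 km (keep extra digits for the depth step; rounded: 29.1, -20.5).
Then from the A sphere: z² = 136.49² − (x + 49.3)² − (y − 85.8)² with x = 29.108, y = -20.496, so z ≈ 34.393 ≈ 34.4 km.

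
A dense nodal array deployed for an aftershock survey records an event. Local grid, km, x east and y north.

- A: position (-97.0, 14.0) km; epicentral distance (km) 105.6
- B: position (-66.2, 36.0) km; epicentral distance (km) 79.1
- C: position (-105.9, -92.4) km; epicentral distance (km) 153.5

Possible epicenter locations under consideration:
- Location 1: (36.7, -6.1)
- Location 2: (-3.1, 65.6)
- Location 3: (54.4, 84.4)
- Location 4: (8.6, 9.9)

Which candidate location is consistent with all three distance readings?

For each candidate, compare |candidate − station| to the reported distance:
Location 1: residuals A 29.6, B 32.1, C 13.2 → max 32.1 km
Location 2: residuals A 1.5, B 9.4, C 35.0 → max 35.0 km
Location 3: residuals A 61.4, B 50.8, C 85.2 → max 85.2 km
Location 4: residuals A 0.1, B 0.1, C 0.0 → max 0.1 km
Only Location 4 has all residuals ≈ 0.

Location 4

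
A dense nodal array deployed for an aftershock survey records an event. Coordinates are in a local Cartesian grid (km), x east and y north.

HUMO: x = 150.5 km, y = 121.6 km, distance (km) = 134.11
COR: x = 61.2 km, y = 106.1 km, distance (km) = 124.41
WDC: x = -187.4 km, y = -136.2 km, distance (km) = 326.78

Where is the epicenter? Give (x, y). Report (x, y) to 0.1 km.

Circle about each station: (x − 150.5)² + (y − 121.6)² = 134.11²; (x − 61.2)² + (y − 106.1)² = 124.41²; (x + 187.4)² + (y + 136.2)² = 326.78².
Subtracting pairs of circle equations eliminates x²+y² and gives linear equations (the radical axes):
-178.6 x − 31.0 y = -19926.52
-675.8 x − 515.6 y = -72567.29
Solving the 2×2 system: x ≈ 112.8, y ≈ -7.1 km.

112.8 km east, -7.1 km north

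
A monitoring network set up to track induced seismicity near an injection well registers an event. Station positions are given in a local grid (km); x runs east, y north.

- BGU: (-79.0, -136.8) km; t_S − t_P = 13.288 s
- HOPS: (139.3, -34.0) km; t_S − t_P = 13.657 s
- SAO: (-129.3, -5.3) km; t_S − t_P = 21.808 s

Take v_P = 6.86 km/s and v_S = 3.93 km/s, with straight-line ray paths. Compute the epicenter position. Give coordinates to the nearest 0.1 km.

x ≈ 40.7 km, y ≈ -111.9 km

Distance from S−P lag: d = Δt · v_P v_S / (v_P − v_S) = Δt · (6.86·3.93)/(6.86−3.93) ≈ 9.2013·Δt.
So d_BGU = 122.27, d_HOPS = 125.66, d_SAO = 200.66 km.
Circle about each station: (x + 79.0)² + (y + 136.8)² = 122.27²; (x − 139.3)² + (y + 34.0)² = 125.66²; (x + 129.3)² + (y + 5.3)² = 200.66².
Subtracting the BGU equation from the HOPS and SAO equations removes the quadratic terms:
436.6 x + 205.6 y = -5235.23
-100.6 x + 263.0 y = -33523.14
Solving the 2×2 system: x ≈ 40.7, y ≈ -111.9 km.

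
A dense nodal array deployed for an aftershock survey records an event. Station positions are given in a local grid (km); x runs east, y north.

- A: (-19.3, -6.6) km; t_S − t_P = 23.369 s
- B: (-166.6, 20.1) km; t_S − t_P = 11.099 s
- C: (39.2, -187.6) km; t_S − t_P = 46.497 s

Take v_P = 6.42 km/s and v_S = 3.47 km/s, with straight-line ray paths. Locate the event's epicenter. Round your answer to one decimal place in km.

-157.3 km east, 103.4 km north

Distance from S−P lag: d = Δt · v_P v_S / (v_P − v_S) = Δt · (6.42·3.47)/(6.42−3.47) ≈ 7.5517·Δt.
So d_A = 176.47, d_B = 83.82, d_C = 351.13 km.
Circle about each station: (x + 19.3)² + (y + 6.6)² = 176.47²; (x + 166.6)² + (y − 20.1)² = 83.82²; (x − 39.2)² + (y + 187.6)² = 351.13².
Subtracting the A equation from the B and C equations removes the quadratic terms:
-294.6 x + 53.4 y = 51859.39
117.0 x − 362.0 y = -55836.27
Solving the 2×2 system: x ≈ -157.3, y ≈ 103.4 km.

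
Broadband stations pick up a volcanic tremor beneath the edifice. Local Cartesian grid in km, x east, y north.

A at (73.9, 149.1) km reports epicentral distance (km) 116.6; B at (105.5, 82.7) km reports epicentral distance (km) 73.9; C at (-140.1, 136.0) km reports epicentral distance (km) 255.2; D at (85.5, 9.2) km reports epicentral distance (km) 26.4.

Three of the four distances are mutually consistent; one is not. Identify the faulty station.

B

Solve using three stations at a time. Using A, C, D (subtract circle equations pairwise → linear system) gives (x, y) ≈ (93.9, 34.2).
Distances from that point to each station vs reported:
  A: calculated 116.6 vs reported 116.6 → residual 0.0 km
  B: calculated 49.8 vs reported 73.9 → residual 24.1 km
  C: calculated 255.2 vs reported 255.2 → residual 0.0 km
  D: calculated 26.4 vs reported 26.4 → residual 0.0 km
A, C, D are mutually consistent (residuals ≈ 0); B is off by 24.1 km.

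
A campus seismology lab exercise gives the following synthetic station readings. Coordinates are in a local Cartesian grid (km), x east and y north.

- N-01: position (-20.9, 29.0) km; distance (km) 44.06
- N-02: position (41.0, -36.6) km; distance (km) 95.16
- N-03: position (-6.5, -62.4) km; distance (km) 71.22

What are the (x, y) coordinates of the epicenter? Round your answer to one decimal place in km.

x ≈ -48.8 km, y ≈ -5.1 km

Circle about each station: (x + 20.9)² + (y − 29.0)² = 44.06²; (x − 41.0)² + (y + 36.6)² = 95.16²; (x + 6.5)² + (y + 62.4)² = 71.22².
Subtracting pairs of circle equations eliminates x²+y² and gives linear equations (the radical axes):
123.8 x − 131.2 y = -5371.39
28.8 x − 182.8 y = -472.80
Solving the 2×2 system: x ≈ -48.8, y ≈ -5.1 km.
Check against N-01 (with the unrounded x, y): √((x + 20.9)²+(y − 29.0)²) = 44.06 ≈ 44.06 km. ✓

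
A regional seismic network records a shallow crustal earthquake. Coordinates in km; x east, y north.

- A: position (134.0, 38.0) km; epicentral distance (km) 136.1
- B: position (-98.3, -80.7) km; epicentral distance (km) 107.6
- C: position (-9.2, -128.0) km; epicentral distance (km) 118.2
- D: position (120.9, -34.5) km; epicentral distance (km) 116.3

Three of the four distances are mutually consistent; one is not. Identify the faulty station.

B

Solve using three stations at a time. Using A, C, D (subtract circle equations pairwise → linear system) gives (x, y) ≈ (7.0, -11.0).
Distances from that point to each station vs reported:
  A: calculated 136.1 vs reported 136.1 → residual 0.0 km
  B: calculated 126.3 vs reported 107.6 → residual 18.7 km
  C: calculated 118.2 vs reported 118.2 → residual 0.0 km
  D: calculated 116.3 vs reported 116.3 → residual 0.0 km
A, C, D are mutually consistent (residuals ≈ 0); B is off by 18.7 km.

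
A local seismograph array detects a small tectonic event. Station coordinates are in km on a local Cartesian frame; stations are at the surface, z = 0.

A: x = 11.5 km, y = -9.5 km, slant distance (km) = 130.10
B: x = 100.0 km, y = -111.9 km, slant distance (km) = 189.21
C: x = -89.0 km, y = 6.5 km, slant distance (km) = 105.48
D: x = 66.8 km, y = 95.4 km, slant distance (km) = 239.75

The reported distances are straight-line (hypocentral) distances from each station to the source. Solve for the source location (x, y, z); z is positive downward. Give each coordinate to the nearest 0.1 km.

Each station gives a sphere (x−x_i)² + (y−y_i)² + z² = d_i² (stations at z=0).
Subtracting the A sphere from B and C: z² cancels, leaving linear equations in x and y:
177.0 x − 204.8 y = 3424.70
-201.0 x + 32.0 y = 13540.73
Solving: x ≈ -81.202, y ≈ -86.902 km (keep extra digits for the depth step; rounded: -81.2, -86.9).
Then from the A sphere: z² = 130.10² − (x − 11.5)² − (y + 9.5)² with x = -81.202, y = -86.902, so z ≈ 48.387 ≈ 48.4 km.
Check against D (with the unrounded solution): distance 239.75 ≈ 239.75 km. ✓

(-81.2, -86.9, 48.4)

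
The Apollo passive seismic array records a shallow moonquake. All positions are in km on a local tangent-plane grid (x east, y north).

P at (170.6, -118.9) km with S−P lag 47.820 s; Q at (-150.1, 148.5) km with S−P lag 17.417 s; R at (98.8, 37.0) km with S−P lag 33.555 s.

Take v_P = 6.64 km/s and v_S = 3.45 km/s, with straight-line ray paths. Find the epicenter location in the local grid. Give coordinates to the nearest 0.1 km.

x ≈ -141.8 km, y ≈ 23.7 km

Distance from S−P lag: d = Δt · v_P v_S / (v_P − v_S) = Δt · (6.64·3.45)/(6.64−3.45) ≈ 7.1812·Δt.
So d_P = 343.40, d_Q = 125.07, d_R = 240.96 km.
Circle about each station: (x − 170.6)² + (y + 118.9)² = 343.40²; (x + 150.1)² + (y − 148.5)² = 125.07²; (x − 98.8)² + (y − 37.0)² = 240.96².
Subtracting the P equation from the Q and R equations removes the quadratic terms:
-641.4 x + 534.8 y = 103621.75
-143.6 x + 311.8 y = 27750.71
Solving the 2×2 system: x ≈ -141.8, y ≈ 23.7 km.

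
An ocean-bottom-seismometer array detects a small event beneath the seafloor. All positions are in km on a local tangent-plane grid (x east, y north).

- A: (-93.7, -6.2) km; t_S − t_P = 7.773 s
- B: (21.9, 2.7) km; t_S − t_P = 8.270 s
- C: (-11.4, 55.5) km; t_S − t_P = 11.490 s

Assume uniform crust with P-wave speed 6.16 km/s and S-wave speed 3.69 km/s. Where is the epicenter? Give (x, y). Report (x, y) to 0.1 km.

(-35.3, -47.5)

Distance from S−P lag: d = Δt · v_P v_S / (v_P − v_S) = Δt · (6.16·3.69)/(6.16−3.69) ≈ 9.2026·Δt.
So d_A = 71.53, d_B = 76.11, d_C = 105.74 km.
Circle about each station: (x + 93.7)² + (y + 6.2)² = 71.53²; (x − 21.9)² + (y − 2.7)² = 76.11²; (x + 11.4)² + (y − 55.5)² = 105.74².
Subtracting pairs of circle equations eliminates x²+y² and gives linear equations (the radical axes):
231.2 x + 17.8 y = -9007.42
164.6 x + 123.4 y = -11672.33
Solving the 2×2 system: x ≈ -35.3, y ≈ -47.5 km.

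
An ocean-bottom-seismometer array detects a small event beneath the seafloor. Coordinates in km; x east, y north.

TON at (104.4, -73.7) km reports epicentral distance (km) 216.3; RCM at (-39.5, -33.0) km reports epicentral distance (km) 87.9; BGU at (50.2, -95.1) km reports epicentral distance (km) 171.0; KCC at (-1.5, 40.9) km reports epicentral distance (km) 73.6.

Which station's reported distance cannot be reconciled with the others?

BGU

Solve using three stations at a time. Using TON, RCM, KCC (subtract circle equations pairwise → linear system) gives (x, y) ≈ (-74.8, 47.5).
Distances from that point to each station vs reported:
  TON: calculated 216.3 vs reported 216.3 → residual 0.0 km
  RCM: calculated 87.9 vs reported 87.9 → residual 0.0 km
  BGU: calculated 189.6 vs reported 171.0 → residual 18.6 km
  KCC: calculated 73.5 vs reported 73.6 → residual 0.1 km
TON, RCM, KCC are mutually consistent (residuals ≈ 0); BGU is off by 18.6 km.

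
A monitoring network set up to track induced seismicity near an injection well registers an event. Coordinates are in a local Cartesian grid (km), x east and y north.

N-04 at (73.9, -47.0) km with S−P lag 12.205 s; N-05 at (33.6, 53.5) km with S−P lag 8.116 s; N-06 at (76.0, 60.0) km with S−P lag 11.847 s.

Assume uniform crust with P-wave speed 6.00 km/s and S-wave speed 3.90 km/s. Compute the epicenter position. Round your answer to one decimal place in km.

Distance from S−P lag: d = Δt · v_P v_S / (v_P − v_S) = Δt · (6.00·3.90)/(6.00−3.90) ≈ 11.1429·Δt.
So d_N-04 = 136.00, d_N-05 = 90.44, d_N-06 = 132.01 km.
Circle about each station: (x − 73.9)² + (y + 47.0)² = 136.00²; (x − 33.6)² + (y − 53.5)² = 90.44²; (x − 76.0)² + (y − 60.0)² = 132.01².
Subtracting pairs of circle equations eliminates x²+y² and gives linear equations (the radical axes):
-80.6 x + 201.0 y = 6637.61
4.2 x + 214.0 y = 2775.15
Solving the 2×2 system: x ≈ -47.7, y ≈ 13.9 km.

-47.7 km east, 13.9 km north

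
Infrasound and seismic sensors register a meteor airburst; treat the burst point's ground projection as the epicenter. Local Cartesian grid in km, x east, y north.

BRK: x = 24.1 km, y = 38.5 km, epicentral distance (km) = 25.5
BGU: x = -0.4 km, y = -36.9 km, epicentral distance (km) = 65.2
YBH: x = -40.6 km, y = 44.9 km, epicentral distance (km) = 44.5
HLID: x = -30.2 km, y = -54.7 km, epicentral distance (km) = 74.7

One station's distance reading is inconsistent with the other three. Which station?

Solve using three stations at a time. Using BRK, BGU, YBH (subtract circle equations pairwise → linear system) gives (x, y) ≈ (0.7, 28.3).
Distances from that point to each station vs reported:
  BRK: calculated 25.5 vs reported 25.5 → residual 0.0 km
  BGU: calculated 65.2 vs reported 65.2 → residual 0.0 km
  YBH: calculated 44.5 vs reported 44.5 → residual 0.0 km
  HLID: calculated 88.6 vs reported 74.7 → residual 13.9 km
BRK, BGU, YBH are mutually consistent (residuals ≈ 0); HLID is off by 13.9 km.

HLID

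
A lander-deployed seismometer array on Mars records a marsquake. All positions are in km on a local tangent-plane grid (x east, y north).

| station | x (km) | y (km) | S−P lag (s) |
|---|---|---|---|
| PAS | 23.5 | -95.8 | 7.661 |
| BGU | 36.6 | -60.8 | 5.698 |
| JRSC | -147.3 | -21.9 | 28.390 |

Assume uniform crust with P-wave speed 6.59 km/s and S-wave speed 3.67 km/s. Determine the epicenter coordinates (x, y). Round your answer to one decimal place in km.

Distance from S−P lag: d = Δt · v_P v_S / (v_P − v_S) = Δt · (6.59·3.67)/(6.59−3.67) ≈ 8.2826·Δt.
So d_PAS = 63.45, d_BGU = 47.19, d_JRSC = 235.14 km.
Circle about each station: (x − 23.5)² + (y + 95.8)² = 63.45²; (x − 36.6)² + (y + 60.8)² = 47.19²; (x + 147.3)² + (y + 21.9)² = 235.14².
Subtracting the PAS equation from the BGU and JRSC equations removes the quadratic terms:
26.2 x + 70.0 y = -2894.68
-341.6 x + 147.8 y = -38817.91
Solving the 2×2 system: x ≈ 82.4, y ≈ -72.2 km.
Check against PAS (with the unrounded x, y): √((x − 23.5)²+(y + 95.8)²) = 63.45 ≈ 63.45 km. ✓

82.4 km east, -72.2 km north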